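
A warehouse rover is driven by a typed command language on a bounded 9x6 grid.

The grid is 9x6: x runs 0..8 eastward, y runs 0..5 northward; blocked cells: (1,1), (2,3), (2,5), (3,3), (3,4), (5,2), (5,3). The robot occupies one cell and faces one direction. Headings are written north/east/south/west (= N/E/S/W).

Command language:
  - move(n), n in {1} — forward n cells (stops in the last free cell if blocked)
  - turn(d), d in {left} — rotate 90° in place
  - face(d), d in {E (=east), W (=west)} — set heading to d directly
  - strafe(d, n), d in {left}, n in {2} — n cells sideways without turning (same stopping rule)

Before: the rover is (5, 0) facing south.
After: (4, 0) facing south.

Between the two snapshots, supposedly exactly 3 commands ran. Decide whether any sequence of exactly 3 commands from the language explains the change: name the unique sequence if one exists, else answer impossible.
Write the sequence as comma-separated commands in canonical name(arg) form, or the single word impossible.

key: heading stays S — rotations cancel among the 3 commands
from: (5, 0) facing south
step 1 (face(W)): (5, 0) facing west
step 2 (move(1)): (4, 0) facing west
step 3 (turn(left)): (4, 0) facing south
no other 3-command option fits: unique.

face(W), move(1), turn(left)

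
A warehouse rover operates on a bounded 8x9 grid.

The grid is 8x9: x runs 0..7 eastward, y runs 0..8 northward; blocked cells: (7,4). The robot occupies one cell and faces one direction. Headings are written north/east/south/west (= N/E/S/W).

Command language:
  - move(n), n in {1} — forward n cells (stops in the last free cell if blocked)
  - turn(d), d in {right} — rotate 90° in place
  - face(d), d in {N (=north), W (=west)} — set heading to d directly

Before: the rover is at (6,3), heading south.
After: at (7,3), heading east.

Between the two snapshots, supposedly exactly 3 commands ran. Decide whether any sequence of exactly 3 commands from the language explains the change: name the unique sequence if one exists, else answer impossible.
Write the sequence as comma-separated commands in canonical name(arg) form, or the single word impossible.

key: running move(1) before face(N) would end elsewhere — order is forced
start: at (6,3), heading south
1. face(N) → at (6,3), heading north
2. turn(right) → at (6,3), heading east
3. move(1) → at (7,3), heading east
no rival 3-sequence matches.

face(N), turn(right), move(1)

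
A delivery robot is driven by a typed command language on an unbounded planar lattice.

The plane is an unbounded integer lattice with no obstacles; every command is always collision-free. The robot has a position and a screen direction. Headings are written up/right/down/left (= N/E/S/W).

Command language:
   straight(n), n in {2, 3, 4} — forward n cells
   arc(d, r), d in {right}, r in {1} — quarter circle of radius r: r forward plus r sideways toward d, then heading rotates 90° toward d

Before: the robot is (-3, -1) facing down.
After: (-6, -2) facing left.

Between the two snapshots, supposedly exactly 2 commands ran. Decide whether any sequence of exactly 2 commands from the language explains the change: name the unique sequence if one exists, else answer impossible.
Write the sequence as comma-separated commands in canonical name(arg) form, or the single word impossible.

arc(right, 1), straight(2)

key: running straight(2) before arc(right, 1) would end elsewhere — order is forced
begin: (-3, -1) facing down
[1] after arc(right, 1): (-4, -2) facing left
[2] after straight(2): (-6, -2) facing left
all 16 alternatives checked — unique.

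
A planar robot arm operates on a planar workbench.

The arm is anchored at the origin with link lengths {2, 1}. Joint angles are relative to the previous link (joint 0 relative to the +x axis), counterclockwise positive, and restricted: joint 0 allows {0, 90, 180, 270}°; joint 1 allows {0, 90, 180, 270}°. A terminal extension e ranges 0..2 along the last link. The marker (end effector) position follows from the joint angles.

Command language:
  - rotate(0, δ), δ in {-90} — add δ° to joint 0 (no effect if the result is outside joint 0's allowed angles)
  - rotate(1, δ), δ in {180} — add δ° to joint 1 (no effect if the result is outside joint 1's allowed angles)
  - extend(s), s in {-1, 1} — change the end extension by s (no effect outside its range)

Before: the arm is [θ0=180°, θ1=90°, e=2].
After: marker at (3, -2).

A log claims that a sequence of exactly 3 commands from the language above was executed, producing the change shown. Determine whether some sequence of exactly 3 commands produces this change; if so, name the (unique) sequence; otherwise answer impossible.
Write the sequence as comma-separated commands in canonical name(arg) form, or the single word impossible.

rotate(0, -90), rotate(0, -90), rotate(0, -90)

begin: [θ0=180°, θ1=90°, e=2]
t=1 rotate(0, -90) ⇒ [θ0=90°, θ1=90°, e=2]
t=2 rotate(0, -90) ⇒ [θ0=0°, θ1=90°, e=2]
t=3 rotate(0, -90) ⇒ [θ0=270°, θ1=90°, e=2]
no other 3-command option fits: unique.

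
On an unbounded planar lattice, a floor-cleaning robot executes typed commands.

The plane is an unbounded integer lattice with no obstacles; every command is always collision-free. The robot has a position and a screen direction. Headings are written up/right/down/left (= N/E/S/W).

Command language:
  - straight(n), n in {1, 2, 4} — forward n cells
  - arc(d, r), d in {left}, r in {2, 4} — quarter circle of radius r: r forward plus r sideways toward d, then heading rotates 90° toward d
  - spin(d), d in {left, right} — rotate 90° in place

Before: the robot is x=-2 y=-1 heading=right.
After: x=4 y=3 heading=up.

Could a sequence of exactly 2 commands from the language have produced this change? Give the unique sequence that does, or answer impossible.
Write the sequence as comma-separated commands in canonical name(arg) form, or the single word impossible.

key: position moved to (4,3) AND the heading swung to N — translation plus rotation needed
begin: x=-2 y=-1 heading=right
1. straight(2) → x=0 y=-1 heading=right
2. arc(left, 4) → x=4 y=3 heading=up
all 49 alternatives checked — unique.

straight(2), arc(left, 4)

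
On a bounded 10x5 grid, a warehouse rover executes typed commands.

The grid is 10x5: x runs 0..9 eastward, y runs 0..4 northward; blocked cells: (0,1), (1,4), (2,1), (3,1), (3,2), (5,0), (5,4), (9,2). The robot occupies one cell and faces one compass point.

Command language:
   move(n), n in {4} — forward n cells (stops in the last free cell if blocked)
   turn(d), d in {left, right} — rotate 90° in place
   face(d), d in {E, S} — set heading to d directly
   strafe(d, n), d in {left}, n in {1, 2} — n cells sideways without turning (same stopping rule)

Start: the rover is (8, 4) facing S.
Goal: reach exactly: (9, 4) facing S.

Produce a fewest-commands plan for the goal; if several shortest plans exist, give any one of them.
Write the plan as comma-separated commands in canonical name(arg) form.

initial: (8, 4) facing S
1. strafe(left, 2) → (9, 4) facing S
nothing shorter than 1 reaches the goal.

strafe(left, 2)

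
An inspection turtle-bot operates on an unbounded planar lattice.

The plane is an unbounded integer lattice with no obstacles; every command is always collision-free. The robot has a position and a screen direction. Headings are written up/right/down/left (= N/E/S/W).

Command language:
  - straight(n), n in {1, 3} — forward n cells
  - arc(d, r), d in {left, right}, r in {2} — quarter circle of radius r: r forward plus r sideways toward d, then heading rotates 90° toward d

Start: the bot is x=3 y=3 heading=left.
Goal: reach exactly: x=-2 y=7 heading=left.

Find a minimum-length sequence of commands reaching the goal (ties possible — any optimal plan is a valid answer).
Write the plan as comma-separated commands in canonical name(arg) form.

start: x=3 y=3 heading=left
[1] after straight(1): x=2 y=3 heading=left
[2] after arc(right, 2): x=0 y=5 heading=up
[3] after arc(left, 2): x=-2 y=7 heading=left
minimal: 3 command(s), checked below 3.

straight(1), arc(right, 2), arc(left, 2)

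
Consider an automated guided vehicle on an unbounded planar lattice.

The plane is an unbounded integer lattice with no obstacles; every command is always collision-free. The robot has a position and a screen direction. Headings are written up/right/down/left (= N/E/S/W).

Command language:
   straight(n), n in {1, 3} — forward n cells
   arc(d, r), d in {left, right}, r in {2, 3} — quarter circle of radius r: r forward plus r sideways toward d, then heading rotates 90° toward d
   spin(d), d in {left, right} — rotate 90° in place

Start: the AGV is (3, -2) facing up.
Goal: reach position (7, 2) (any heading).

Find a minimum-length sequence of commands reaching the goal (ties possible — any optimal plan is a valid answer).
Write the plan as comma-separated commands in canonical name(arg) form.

arc(right, 2), arc(left, 2)

start: (3, -2) facing up
t=1 arc(right, 2) ⇒ (5, 0) facing right
t=2 arc(left, 2) ⇒ (7, 2) facing up
no 1-step plan works, so 2 is optimal.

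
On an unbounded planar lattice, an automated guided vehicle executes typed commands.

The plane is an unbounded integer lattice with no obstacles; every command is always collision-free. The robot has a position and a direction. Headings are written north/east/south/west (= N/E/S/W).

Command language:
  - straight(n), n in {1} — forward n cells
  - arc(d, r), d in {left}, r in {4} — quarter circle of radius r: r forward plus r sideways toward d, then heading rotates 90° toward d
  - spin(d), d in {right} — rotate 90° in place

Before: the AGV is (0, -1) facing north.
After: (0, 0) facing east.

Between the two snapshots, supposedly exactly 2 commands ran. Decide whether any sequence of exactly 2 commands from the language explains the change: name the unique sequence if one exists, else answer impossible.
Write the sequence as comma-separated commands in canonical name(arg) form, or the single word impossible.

straight(1), spin(right)

key: cell and facing (now E) both changed — the 2 commands mix motion and turning
t0: (0, -1) facing north
[1] after straight(1): (0, 0) facing north
[2] after spin(right): (0, 0) facing east
all 9 alternatives checked — unique.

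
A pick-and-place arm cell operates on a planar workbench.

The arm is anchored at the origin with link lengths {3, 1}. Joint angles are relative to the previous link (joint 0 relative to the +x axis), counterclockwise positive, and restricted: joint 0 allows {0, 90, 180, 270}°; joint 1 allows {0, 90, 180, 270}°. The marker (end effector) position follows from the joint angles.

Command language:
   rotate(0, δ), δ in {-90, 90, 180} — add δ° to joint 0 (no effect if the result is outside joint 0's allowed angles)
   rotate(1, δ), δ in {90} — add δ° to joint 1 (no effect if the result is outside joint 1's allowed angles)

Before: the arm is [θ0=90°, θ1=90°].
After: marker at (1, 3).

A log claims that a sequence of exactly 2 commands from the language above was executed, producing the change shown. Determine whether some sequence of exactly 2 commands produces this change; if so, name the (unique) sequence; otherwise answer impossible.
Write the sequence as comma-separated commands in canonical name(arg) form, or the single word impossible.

begin: [θ0=90°, θ1=90°]
1. rotate(1, 90) → [θ0=90°, θ1=180°]
2. rotate(1, 90) → [θ0=90°, θ1=270°]
no other 2-command option fits: unique.

rotate(1, 90), rotate(1, 90)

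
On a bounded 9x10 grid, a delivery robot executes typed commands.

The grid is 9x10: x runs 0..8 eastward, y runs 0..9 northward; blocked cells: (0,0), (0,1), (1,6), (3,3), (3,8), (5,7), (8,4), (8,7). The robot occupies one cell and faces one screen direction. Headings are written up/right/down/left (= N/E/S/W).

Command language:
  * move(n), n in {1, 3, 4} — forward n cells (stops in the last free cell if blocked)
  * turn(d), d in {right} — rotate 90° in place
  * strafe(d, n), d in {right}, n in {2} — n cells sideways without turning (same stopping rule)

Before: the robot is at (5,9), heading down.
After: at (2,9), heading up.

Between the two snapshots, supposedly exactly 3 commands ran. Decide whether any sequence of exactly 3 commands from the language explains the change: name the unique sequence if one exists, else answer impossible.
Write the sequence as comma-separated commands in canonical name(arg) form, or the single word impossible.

turn(right), move(3), turn(right)

key: cell and facing (now N) both changed — the 3 commands mix motion and turning
from: at (5,9), heading down
step 1 (turn(right)): at (5,9), heading left
step 2 (move(3)): at (2,9), heading left
step 3 (turn(right)): at (2,9), heading up
no other 3-command option fits: unique.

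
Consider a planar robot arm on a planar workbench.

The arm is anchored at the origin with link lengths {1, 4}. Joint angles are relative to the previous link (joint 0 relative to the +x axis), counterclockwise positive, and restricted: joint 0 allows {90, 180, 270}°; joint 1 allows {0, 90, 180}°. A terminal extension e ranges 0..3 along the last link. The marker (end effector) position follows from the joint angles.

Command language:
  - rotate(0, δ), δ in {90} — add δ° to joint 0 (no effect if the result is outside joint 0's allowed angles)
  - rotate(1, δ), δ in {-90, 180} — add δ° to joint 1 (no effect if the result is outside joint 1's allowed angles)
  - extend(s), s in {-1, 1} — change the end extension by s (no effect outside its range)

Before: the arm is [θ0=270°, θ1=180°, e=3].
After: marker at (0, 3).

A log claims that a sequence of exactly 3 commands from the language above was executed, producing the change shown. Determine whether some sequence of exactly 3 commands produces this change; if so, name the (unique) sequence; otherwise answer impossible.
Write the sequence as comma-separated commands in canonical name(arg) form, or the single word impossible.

from: [θ0=270°, θ1=180°, e=3]
1. extend(-1) → [θ0=270°, θ1=180°, e=2]
2. extend(-1) → [θ0=270°, θ1=180°, e=1]
3. extend(-1) → [θ0=270°, θ1=180°, e=0]
no rival 3-sequence matches.

extend(-1), extend(-1), extend(-1)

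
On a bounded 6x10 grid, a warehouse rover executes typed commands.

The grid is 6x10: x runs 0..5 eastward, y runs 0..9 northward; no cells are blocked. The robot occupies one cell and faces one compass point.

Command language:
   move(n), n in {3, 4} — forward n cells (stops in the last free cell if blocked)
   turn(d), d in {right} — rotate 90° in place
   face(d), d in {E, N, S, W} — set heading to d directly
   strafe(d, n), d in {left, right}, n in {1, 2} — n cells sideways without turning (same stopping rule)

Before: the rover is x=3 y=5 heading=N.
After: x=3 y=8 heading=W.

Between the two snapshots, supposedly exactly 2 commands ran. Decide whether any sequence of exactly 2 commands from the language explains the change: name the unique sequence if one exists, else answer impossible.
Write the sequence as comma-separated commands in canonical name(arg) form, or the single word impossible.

key: cell and facing (now W) both changed — the 2 commands mix motion and turning
begin: x=3 y=5 heading=N
1. move(3) → x=3 y=8 heading=N
2. face(W) → x=3 y=8 heading=W
all 121 alternatives checked — unique.

move(3), face(W)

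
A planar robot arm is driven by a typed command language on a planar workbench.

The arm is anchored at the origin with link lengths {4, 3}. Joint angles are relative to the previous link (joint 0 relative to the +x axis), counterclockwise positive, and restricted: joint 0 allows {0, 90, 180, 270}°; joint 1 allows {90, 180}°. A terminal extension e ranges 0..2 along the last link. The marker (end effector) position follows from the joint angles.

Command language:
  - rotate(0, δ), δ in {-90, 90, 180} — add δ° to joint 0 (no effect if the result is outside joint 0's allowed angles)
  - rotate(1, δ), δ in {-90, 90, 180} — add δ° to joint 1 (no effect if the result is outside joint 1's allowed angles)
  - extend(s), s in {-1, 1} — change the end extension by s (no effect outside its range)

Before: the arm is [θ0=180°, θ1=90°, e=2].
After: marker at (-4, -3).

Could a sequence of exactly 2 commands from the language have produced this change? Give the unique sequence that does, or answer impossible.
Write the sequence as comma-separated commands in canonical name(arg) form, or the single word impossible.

extend(-1), extend(-1)

begin: [θ0=180°, θ1=90°, e=2]
1. extend(-1) → [θ0=180°, θ1=90°, e=1]
2. extend(-1) → [θ0=180°, θ1=90°, e=0]
uniquely the one of 64 2-step routes that fits.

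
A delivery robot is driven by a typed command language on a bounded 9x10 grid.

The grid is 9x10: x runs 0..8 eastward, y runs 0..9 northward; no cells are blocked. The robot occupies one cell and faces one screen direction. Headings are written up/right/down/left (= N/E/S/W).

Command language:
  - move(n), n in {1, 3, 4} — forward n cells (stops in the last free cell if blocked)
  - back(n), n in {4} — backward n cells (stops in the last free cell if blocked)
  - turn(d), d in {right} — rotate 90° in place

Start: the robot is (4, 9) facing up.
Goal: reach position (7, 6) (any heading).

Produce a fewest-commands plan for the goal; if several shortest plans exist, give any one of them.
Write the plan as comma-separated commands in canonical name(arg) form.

back(4), move(1), turn(right), move(3)

start: (4, 9) facing up
[1] after back(4): (4, 5) facing up
[2] after move(1): (4, 6) facing up
[3] after turn(right): (4, 6) facing right
[4] after move(3): (7, 6) facing right
minimal: 4 command(s), checked below 4.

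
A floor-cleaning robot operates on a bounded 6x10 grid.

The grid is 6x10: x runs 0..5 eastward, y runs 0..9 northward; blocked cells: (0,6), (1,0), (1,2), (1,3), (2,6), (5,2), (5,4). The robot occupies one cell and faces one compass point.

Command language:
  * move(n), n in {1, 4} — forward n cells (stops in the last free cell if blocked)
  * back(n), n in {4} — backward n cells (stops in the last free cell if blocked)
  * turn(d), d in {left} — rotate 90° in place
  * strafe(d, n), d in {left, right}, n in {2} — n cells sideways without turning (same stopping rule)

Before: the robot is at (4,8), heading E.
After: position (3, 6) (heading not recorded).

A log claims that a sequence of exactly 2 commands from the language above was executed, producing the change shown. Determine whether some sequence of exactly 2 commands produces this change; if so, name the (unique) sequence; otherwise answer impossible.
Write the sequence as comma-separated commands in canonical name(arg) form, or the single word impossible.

key: running back(4) before strafe(right, 2) would end elsewhere — order is forced
start: at (4,8), heading E
step 1 (strafe(right, 2)): at (4,6), heading E
step 2 (back(4)): at (3,6), heading E
no other 2-command option fits: unique.

strafe(right, 2), back(4)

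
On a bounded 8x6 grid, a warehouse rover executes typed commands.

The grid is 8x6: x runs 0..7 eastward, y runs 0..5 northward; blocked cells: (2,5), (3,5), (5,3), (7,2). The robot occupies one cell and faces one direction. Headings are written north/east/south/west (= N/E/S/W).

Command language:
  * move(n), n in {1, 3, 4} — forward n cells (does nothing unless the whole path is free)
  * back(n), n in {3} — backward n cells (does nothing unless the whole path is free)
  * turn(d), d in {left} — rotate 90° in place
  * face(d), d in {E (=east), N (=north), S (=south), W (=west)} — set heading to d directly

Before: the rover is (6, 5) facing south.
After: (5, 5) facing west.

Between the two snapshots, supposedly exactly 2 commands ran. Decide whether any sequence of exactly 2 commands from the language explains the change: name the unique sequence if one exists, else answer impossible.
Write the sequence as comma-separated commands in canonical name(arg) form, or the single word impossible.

key: position moved to (5,5) AND the heading swung to W — translation plus rotation needed
start: (6, 5) facing south
t=1 face(W) ⇒ (6, 5) facing west
t=2 move(1) ⇒ (5, 5) facing west
uniquely the one of 81 2-step routes that fits.

face(W), move(1)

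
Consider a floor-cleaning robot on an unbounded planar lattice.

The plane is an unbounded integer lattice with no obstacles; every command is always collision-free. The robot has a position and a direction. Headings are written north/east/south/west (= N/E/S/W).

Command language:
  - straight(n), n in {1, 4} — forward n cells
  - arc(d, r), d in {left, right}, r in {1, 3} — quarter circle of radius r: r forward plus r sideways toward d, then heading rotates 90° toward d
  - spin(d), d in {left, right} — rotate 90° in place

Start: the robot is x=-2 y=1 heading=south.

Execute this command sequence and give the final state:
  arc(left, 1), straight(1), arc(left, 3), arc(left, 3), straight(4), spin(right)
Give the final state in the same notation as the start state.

x=-4 y=6 heading=north

t0: x=-2 y=1 heading=south
[1] after arc(left, 1): x=-1 y=0 heading=east
[2] after straight(1): x=0 y=0 heading=east
[3] after arc(left, 3): x=3 y=3 heading=north
[4] after arc(left, 3): x=0 y=6 heading=west
[5] after straight(4): x=-4 y=6 heading=west
[6] after spin(right): x=-4 y=6 heading=north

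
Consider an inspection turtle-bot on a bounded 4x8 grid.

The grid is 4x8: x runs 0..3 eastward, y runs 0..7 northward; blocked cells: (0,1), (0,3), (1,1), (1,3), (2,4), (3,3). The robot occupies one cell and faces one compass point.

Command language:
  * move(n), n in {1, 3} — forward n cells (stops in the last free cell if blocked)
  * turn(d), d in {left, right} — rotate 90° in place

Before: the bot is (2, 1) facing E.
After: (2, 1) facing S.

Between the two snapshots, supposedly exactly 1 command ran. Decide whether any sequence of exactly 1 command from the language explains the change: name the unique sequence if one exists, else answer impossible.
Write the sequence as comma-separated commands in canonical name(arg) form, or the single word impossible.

key: (2,1) unchanged — the single command moves nothing
initial: (2, 1) facing E
step 1 (turn(right)): (2, 1) facing S
uniquely the one of 4 1-step routes that fits.

turn(right)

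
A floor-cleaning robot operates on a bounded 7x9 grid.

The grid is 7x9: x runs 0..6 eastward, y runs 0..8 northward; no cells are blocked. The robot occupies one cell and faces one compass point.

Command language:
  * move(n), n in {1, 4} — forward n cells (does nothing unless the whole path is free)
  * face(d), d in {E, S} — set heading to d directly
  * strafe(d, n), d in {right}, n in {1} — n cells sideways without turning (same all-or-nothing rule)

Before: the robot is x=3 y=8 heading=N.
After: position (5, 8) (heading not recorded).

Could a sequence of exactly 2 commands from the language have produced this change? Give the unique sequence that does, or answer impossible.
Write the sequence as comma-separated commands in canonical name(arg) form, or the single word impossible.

start: x=3 y=8 heading=N
step 1 (strafe(right, 1)): x=4 y=8 heading=N
step 2 (strafe(right, 1)): x=5 y=8 heading=N
no rival 2-sequence matches.

strafe(right, 1), strafe(right, 1)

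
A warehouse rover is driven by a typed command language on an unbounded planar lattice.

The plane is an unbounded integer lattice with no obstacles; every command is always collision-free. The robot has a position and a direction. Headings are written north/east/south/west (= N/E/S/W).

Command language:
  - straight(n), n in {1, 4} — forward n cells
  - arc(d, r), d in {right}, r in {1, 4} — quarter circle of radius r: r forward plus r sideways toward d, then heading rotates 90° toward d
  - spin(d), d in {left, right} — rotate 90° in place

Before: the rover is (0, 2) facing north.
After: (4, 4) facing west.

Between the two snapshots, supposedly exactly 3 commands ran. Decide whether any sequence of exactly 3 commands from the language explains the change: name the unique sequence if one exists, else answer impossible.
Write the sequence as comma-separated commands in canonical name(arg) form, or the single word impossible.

key: position moved to (4,4) AND the heading swung to W — translation plus rotation needed
start: (0, 2) facing north
1. arc(right, 4) → (4, 6) facing east
2. arc(right, 1) → (5, 5) facing south
3. arc(right, 1) → (4, 4) facing west
no other 3-command option fits: unique.

arc(right, 4), arc(right, 1), arc(right, 1)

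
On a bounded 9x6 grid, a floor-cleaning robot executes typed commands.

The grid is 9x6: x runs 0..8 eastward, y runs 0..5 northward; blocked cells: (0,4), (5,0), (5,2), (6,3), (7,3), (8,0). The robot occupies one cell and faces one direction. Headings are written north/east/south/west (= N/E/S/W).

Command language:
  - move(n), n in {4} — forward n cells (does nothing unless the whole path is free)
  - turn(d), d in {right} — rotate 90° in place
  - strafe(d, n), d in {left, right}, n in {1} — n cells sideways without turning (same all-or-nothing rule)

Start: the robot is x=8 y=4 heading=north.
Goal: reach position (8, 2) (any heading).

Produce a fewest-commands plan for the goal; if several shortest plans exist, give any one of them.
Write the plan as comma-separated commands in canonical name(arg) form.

start: x=8 y=4 heading=north
[1] after turn(right): x=8 y=4 heading=east
[2] after strafe(right, 1): x=8 y=3 heading=east
[3] after strafe(right, 1): x=8 y=2 heading=east
shorter routes all fall short; 3 is best.

turn(right), strafe(right, 1), strafe(right, 1)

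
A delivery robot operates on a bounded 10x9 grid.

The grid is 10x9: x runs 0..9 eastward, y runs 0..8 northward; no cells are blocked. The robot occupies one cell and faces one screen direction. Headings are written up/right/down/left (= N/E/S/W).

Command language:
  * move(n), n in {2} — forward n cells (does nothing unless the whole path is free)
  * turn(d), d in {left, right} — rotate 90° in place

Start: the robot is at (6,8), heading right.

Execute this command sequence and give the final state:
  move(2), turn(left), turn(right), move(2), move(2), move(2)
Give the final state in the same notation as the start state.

at (8,8), heading right

from: at (6,8), heading right
step 1 (move(2)): at (8,8), heading right
step 2 (turn(left)): at (8,8), heading up
step 3 (turn(right)): at (8,8), heading right
step 4 (move(2)): at (8,8), heading right
step 5 (move(2)): at (8,8), heading right
step 6 (move(2)): at (8,8), heading right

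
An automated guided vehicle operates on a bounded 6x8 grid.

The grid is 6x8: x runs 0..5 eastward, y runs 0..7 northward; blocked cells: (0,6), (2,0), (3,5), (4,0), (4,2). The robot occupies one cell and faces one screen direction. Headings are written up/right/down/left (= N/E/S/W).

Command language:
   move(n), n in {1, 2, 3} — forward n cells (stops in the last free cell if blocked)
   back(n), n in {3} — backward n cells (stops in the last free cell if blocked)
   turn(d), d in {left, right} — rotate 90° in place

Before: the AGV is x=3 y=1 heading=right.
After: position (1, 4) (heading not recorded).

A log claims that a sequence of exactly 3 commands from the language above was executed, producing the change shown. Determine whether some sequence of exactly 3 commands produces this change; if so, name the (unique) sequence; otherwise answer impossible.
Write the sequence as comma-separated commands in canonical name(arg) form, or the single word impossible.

all 216 sequences checked — none match.

impossible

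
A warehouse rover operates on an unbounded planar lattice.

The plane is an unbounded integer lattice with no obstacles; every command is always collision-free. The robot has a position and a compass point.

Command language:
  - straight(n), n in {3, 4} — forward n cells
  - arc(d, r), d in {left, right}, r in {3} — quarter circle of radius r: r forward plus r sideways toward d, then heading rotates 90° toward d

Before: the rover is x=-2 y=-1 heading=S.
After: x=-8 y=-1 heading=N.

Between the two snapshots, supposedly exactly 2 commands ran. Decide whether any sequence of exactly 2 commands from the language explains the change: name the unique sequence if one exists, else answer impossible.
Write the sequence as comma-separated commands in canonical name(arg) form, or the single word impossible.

arc(right, 3), arc(right, 3)

key: cell and facing (now N) both changed — the 2 commands mix motion and turning
start: x=-2 y=-1 heading=S
[1] after arc(right, 3): x=-5 y=-4 heading=W
[2] after arc(right, 3): x=-8 y=-1 heading=N
all 16 alternatives checked — unique.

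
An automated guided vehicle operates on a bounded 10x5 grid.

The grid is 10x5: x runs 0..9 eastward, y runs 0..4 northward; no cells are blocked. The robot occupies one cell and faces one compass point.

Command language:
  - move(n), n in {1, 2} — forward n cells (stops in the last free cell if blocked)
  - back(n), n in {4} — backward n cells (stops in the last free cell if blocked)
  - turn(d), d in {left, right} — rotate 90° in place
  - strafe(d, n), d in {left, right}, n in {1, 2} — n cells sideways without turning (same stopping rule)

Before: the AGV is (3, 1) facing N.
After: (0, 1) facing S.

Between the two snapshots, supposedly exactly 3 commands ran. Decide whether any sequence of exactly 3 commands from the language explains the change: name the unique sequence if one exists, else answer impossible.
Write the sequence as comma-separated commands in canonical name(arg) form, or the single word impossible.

key: back(4) runs into the grid edge before its full distance
start: (3, 1) facing N
[1] after turn(right): (3, 1) facing E
[2] after back(4): (0, 1) facing E
[3] after turn(right): (0, 1) facing S
all 729 alternatives checked — unique.

turn(right), back(4), turn(right)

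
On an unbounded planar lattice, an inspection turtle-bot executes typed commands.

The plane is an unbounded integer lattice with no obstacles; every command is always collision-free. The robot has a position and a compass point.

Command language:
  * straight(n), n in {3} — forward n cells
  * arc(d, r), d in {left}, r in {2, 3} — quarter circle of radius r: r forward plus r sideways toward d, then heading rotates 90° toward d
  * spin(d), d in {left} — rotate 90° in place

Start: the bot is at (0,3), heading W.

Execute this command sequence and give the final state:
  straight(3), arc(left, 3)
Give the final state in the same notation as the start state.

from: at (0,3), heading W
1. straight(3) → at (-3,3), heading W
2. arc(left, 3) → at (-6,0), heading S

at (-6,0), heading S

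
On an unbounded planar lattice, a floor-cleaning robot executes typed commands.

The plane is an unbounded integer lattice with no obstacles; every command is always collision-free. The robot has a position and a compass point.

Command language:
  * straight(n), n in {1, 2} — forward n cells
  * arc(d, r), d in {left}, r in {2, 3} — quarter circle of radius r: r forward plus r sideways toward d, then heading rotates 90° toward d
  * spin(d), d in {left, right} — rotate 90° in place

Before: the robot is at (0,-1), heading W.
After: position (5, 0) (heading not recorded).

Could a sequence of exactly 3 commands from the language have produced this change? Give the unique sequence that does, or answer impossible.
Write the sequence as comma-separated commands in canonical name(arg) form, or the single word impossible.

spin(left), arc(left, 2), arc(left, 3)

key: running arc(left, 3) before spin(left) would end elsewhere — order is forced
t0: at (0,-1), heading W
1. spin(left) → at (0,-1), heading S
2. arc(left, 2) → at (2,-3), heading E
3. arc(left, 3) → at (5,0), heading N
no rival 3-sequence matches.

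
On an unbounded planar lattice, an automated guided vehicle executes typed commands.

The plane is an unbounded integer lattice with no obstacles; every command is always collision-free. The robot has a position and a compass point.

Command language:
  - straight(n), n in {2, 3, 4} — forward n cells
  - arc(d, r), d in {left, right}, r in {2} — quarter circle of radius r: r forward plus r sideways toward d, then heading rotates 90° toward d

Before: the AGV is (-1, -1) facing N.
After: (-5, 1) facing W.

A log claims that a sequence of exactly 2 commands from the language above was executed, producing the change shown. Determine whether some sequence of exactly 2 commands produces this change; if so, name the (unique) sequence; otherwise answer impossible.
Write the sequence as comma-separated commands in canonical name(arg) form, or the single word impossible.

arc(left, 2), straight(2)

key: position moved to (-5,1) AND the heading swung to W — translation plus rotation needed
start: (-1, -1) facing N
1. arc(left, 2) → (-3, 1) facing W
2. straight(2) → (-5, 1) facing W
all 25 alternatives checked — unique.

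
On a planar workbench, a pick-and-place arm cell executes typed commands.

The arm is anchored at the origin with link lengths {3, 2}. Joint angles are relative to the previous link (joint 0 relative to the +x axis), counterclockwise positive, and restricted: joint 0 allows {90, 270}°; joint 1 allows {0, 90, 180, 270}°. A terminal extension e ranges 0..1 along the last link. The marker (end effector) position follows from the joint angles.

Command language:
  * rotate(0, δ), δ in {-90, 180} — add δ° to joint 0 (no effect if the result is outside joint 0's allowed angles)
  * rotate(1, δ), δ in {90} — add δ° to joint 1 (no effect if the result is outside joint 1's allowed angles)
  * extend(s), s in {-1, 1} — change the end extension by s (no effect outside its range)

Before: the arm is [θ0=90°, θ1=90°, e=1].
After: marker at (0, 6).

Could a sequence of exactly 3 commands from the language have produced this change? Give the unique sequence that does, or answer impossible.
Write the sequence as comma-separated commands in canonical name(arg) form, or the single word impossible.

initial: [θ0=90°, θ1=90°, e=1]
t=1 rotate(1, 90) ⇒ [θ0=90°, θ1=180°, e=1]
t=2 rotate(1, 90) ⇒ [θ0=90°, θ1=270°, e=1]
t=3 rotate(1, 90) ⇒ [θ0=90°, θ1=0°, e=1]
all 125 alternatives checked — unique.

rotate(1, 90), rotate(1, 90), rotate(1, 90)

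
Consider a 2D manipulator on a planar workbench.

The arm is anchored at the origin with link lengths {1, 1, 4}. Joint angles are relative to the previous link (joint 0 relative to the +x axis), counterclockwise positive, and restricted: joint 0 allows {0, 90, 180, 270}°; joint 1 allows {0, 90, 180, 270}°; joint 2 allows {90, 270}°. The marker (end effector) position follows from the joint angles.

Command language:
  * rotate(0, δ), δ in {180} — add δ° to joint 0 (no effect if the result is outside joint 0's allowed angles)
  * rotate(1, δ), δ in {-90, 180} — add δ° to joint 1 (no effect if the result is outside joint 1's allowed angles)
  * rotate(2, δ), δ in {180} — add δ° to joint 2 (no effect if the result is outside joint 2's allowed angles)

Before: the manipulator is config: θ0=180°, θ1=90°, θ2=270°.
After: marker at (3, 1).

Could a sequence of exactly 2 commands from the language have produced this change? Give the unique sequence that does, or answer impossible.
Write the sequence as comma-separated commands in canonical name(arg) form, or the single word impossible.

initial: config: θ0=180°, θ1=90°, θ2=270°
step 1 (rotate(1, -90)): config: θ0=180°, θ1=0°, θ2=270°
step 2 (rotate(1, -90)): config: θ0=180°, θ1=270°, θ2=270°
all 16 alternatives checked — unique.

rotate(1, -90), rotate(1, -90)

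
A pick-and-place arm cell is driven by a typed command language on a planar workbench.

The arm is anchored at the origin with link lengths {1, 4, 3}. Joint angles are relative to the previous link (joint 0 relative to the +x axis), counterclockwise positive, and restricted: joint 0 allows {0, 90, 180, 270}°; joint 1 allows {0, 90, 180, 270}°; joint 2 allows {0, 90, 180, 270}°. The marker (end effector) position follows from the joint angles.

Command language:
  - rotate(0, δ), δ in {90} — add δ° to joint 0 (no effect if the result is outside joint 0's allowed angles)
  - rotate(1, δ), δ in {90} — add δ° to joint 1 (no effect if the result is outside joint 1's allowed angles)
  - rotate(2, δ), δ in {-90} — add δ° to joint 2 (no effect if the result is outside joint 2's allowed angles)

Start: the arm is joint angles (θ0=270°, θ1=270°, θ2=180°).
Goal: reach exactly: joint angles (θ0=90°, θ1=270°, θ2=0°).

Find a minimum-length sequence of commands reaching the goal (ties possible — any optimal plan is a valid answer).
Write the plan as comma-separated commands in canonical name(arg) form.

rotate(2, -90), rotate(2, -90), rotate(0, 90), rotate(0, 90)

initial: joint angles (θ0=270°, θ1=270°, θ2=180°)
t=1 rotate(2, -90) ⇒ joint angles (θ0=270°, θ1=270°, θ2=90°)
t=2 rotate(2, -90) ⇒ joint angles (θ0=270°, θ1=270°, θ2=0°)
t=3 rotate(0, 90) ⇒ joint angles (θ0=0°, θ1=270°, θ2=0°)
t=4 rotate(0, 90) ⇒ joint angles (θ0=90°, θ1=270°, θ2=0°)
shorter routes all fall short; 4 is best.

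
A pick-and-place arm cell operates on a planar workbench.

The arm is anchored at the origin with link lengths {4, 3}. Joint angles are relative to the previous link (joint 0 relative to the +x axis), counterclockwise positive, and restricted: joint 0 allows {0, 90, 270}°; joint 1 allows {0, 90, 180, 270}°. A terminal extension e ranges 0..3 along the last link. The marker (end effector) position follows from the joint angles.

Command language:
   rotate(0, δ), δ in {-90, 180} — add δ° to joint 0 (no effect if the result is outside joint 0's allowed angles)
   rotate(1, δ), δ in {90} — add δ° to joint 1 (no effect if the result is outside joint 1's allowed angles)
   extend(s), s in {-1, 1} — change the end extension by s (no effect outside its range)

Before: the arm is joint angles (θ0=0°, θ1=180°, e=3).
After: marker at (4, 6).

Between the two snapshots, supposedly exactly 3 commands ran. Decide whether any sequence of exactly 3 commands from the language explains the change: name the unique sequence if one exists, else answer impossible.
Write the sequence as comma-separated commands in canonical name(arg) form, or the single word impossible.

from: joint angles (θ0=0°, θ1=180°, e=3)
[1] after rotate(1, 90): joint angles (θ0=0°, θ1=270°, e=3)
[2] after rotate(1, 90): joint angles (θ0=0°, θ1=0°, e=3)
[3] after rotate(1, 90): joint angles (θ0=0°, θ1=90°, e=3)
uniquely the one of 125 3-step routes that fits.

rotate(1, 90), rotate(1, 90), rotate(1, 90)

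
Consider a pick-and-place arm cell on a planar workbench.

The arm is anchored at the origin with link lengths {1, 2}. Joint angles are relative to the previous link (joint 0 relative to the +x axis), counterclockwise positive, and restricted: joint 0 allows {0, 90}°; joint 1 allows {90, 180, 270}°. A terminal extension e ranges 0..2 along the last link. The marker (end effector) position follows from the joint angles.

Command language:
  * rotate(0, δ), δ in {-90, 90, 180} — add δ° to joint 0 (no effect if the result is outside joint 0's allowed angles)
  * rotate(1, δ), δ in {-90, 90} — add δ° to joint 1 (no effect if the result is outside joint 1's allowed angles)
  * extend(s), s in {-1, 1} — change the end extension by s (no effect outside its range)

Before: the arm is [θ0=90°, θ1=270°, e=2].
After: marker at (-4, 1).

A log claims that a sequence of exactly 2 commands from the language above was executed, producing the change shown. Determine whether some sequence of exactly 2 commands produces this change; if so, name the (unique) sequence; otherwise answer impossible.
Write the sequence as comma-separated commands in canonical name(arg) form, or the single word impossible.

start: [θ0=90°, θ1=270°, e=2]
1. rotate(1, -90) → [θ0=90°, θ1=180°, e=2]
2. rotate(1, -90) → [θ0=90°, θ1=90°, e=2]
no other 2-command option fits: unique.

rotate(1, -90), rotate(1, -90)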